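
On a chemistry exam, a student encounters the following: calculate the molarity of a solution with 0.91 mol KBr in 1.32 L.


M = n/V = 0.91/1.32 = 0.689 mol/L

0.689 M


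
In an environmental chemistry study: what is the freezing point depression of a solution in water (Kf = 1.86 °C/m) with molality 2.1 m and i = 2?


ΔTf = Kf × m × i
= 1.86 × 2.1 × 2
= 7.812 °C

7.812 °C


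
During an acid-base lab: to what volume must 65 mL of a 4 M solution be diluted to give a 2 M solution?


C1V1 = C2V2
4 × 65 = 2 × V2
V2 = 260/2 = 130.0 mL

130.0 mL


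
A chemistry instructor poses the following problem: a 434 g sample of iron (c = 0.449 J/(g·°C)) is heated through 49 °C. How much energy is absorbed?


q = mcΔT = 434 × 0.449 × 49
= 9548.43 J

9548.43 J


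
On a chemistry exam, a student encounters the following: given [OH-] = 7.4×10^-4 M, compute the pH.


pOH = -log10([OH-]) = -log10(7.4×10^-4)
= 4 - log10(7.4) = 3.13
pH = 14 - pOH = 14 - 3.13 = 10.87

10.87


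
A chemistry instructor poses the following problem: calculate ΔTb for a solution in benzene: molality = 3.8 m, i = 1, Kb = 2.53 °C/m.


ΔTb = Kb × m × i
= 2.53 × 3.8 × 1
= 9.614 °C

9.614 °C


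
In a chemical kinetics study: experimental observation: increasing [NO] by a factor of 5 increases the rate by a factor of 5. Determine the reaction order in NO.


rate ∝ [NO]^n
5^n = 5 → n = 1
Order in NO: 1

1


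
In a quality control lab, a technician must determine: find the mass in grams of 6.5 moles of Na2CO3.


M(Na2CO3) = 105.99 g/mol
mass = n × M = 6.5 × 105.99 = 688.94 g

688.94 g


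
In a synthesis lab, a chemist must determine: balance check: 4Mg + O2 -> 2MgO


Equation: 4Mg + O2 -> 2MgO
Check atoms: Mg: 4≠2, O: 2=2
Not balanced

No, not balanced


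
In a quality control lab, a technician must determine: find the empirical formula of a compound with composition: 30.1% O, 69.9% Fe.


Assume 100 g sample. Moles of each element:
  O: 30.1/16.0 = 1.881 mol
  Fe: 69.9/55.85 = 1.252 mol
Divide by smallest (1.252):
  O: 1.881/1.252 = 1.5
  Fe: 1.252/1.252 = 1.0
Multiply all ratios by 2 to obtain whole numbers.
Empirical formula: Fe2O3

Fe2O3


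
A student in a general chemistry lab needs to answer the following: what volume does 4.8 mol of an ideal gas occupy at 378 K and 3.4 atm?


PV = nRT  (R = 0.08206 L·atm/(mol·K))
V = nRT/P = 4.8×0.08206×378/3.4
= 43.791 L

43.791 L


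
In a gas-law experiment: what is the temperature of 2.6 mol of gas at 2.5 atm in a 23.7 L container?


PV = nRT  (R = 0.08206 L·atm/(mol·K))
T = PV/(nR) = 2.5×23.7/(2.6×0.08206)
= 59.25/0.213356
= 277.70 K

277.70 K


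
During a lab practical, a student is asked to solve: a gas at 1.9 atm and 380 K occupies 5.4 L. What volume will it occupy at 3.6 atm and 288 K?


P1V1/T1 = P2V2/T2
V2 = P1V1T2/(T1P2)
= 1.9×5.4×288/(380×3.6)
= 2.16 L

2.16 L


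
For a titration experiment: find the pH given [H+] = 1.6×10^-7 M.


pH = -log10([H+]) = -log10(1.6×10^-7)
= 7 - log10(1.6)
= 7 - 0.2
= 6.8

6.8


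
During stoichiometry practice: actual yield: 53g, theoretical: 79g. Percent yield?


% yield = actual/theoretical × 100
= 53/79 × 100
= 67.09%

67.09%


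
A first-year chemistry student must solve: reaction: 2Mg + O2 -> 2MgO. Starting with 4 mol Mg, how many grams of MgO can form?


Mole ratio MgO:Mg = 2:2
n(MgO) = 4 × 2/2 = 4.000 mol
mass = 4.000 × 40.31 = 161.24 g

161.24 g


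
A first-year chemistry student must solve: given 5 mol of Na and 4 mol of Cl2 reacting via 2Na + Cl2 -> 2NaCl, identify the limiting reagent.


Mole ratio available / coefficient:
  Na: 5/2 = 2.500
  Cl2: 4/1 = 4.000
Smaller ratio is limiting.

Na


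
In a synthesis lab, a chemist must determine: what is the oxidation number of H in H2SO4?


H is +1 with nonmetals
Oxidation number: +1

+1


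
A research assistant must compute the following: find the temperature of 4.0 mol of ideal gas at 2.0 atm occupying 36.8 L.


PV = nRT  (R = 0.08206 L·atm/(mol·K))
T = PV/(nR) = 2.0×36.8/(4.0×0.08206)
= 73.60/0.328240
= 224.23 K

224.23 K


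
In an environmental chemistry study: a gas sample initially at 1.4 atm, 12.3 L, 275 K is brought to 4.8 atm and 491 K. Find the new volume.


P1V1/T1 = P2V2/T2
V2 = P1V1T2/(T1P2)
= 1.4×12.3×491/(275×4.8)
= 6.405 L

6.405 L


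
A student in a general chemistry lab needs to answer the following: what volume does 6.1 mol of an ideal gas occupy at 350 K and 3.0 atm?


PV = nRT  (R = 0.08206 L·atm/(mol·K))
V = nRT/P = 6.1×0.08206×350/3.0
= 58.399 L

58.399 L


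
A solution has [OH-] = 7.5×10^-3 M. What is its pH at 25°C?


pOH = -log10([OH-]) = -log10(7.5×10^-3)
= 3 - log10(7.5) = 2.12
pH = 14 - pOH = 14 - 2.12 = 11.88

11.88


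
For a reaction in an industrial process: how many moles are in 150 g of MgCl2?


M(MgCl2) = 95.21 g/mol
n = mass/M = 150/95.21 = 1.5755 mol

1.5755 mol


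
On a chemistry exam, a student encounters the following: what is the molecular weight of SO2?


M(SO2) = 1×32.07 + 2×16.0
= 32.07 + 32.0
= 64.07 g/mol

64.07 g/mol


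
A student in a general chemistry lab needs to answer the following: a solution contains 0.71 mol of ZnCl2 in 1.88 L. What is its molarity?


M = n/V = 0.71/1.88 = 0.378 mol/L

0.378 M


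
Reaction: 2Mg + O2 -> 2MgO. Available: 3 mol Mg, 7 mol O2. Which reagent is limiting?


Mole ratio available / coefficient:
  Mg: 3/2 = 1.500
  O2: 7/1 = 7.000
Smaller ratio is limiting.

Mg


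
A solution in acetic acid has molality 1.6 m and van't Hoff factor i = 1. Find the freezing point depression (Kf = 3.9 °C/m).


ΔTf = Kf × m × i
= 3.9 × 1.6 × 1
= 6.24 °C

6.24 °C


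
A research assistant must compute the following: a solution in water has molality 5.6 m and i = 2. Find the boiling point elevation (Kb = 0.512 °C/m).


ΔTb = Kb × m × i
= 0.512 × 5.6 × 2
= 5.7344 °C

5.7344 °C


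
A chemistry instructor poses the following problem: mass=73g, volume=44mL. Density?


ρ = mass/volume
= 73/44
= 1.659 g/mL

1.659 g/mL


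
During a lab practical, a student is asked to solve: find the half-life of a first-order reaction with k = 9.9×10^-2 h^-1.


t½ = ln2/k = 0.693147/(9.9×10^-2 h^-1)
= 7.001 h

7.001 h


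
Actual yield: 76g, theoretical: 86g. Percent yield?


% yield = actual/theoretical × 100
= 76/86 × 100
= 88.37%

88.37%


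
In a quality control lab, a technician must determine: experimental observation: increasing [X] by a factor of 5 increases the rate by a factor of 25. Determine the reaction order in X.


rate ∝ [X]^n
5^n = 25 → n = 2
Order in X: 2

2


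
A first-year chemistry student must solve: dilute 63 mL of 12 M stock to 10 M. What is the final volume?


C1V1 = C2V2
12 × 63 = 10 × V2
V2 = 756/10 = 75.6 mL

75.6 mL


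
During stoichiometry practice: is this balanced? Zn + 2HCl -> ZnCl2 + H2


Equation: Zn + 2HCl -> ZnCl2 + H2
Check atoms: Cl: 2=2, H: 2=2, Zn: 1=1
Balanced

Yes, balanced


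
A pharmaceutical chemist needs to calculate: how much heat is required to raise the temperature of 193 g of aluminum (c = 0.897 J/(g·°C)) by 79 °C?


q = mcΔT = 193 × 0.897 × 79
= 13676.56 J

13676.56 J


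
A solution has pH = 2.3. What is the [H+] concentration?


[H+] = 10^(-pH) = 10^(-2.3)
= 5.01×10^-3 M

5.01×10^-3 M


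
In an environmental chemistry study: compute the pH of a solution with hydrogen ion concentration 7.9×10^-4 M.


pH = -log10([H+]) = -log10(7.9×10^-4)
= 4 - log10(7.9)
= 4 - 0.9
= 3.1

3.1


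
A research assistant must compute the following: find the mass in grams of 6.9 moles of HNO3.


M(HNO3) = 63.02 g/mol
mass = n × M = 6.9 × 63.02 = 434.84 g

434.84 g


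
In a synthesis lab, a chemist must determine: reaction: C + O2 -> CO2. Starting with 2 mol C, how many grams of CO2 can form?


Mole ratio CO2:C = 1:1
n(CO2) = 2 × 1/1 = 2.000 mol
mass = 2.000 × 44.01 = 88.02 g

88.02 g


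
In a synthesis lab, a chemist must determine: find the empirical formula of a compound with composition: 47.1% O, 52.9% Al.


Assume 100 g sample. Moles of each element:
  O: 47.1/16.0 = 2.944 mol
  Al: 52.9/26.98 = 1.961 mol
Divide by smallest (1.961):
  O: 2.944/1.961 = 1.5
  Al: 1.961/1.961 = 1.0
Multiply all ratios by 2 to obtain whole numbers.
Empirical formula: Al2O3

Al2O3


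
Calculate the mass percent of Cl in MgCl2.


M(MgCl2) = 1×24.31 + 2×35.45 = 95.21 g/mol
Mass of Cl = 2 × 35.45 = 70.90 g/mol
% Cl = 70.90/95.21 × 100 = 74.47%

74.47%


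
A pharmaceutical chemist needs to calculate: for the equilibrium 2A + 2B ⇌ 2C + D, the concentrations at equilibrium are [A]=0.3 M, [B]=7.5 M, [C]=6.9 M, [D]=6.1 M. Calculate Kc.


Kc = [C]^2[D]/([A]^2[B]^2)
= (6.9^2 × 6.1^1)/(0.3^2 × 7.5^2)
= 290.421/5.0625
= 57.37

57.37


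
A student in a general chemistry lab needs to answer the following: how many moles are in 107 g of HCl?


M(HCl) = 36.46 g/mol
n = mass/M = 107/36.46 = 2.9347 mol

2.9347 mol


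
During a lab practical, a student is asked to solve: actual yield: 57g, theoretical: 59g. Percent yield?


% yield = actual/theoretical × 100
= 57/59 × 100
= 96.61%

96.61%


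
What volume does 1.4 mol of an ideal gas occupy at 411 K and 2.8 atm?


PV = nRT  (R = 0.08206 L·atm/(mol·K))
V = nRT/P = 1.4×0.08206×411/2.8
= 16.863 L

16.863 L


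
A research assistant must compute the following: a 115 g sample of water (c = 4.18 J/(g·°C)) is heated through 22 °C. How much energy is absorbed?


q = mcΔT = 115 × 4.18 × 22
= 10575.40 J

10575.40 J


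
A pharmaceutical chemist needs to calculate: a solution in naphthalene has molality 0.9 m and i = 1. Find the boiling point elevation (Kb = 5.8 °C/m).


ΔTb = Kb × m × i
= 5.8 × 0.9 × 1
= 5.22 °C

5.22 °C


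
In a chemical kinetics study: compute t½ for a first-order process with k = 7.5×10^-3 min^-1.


t½ = ln2/k = 0.693147/(7.5×10^-3 min^-1)
= 92.42 min

92.42 min


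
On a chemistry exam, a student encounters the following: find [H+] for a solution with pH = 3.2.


[H+] = 10^(-pH) = 10^(-3.2)
= 6.31×10^-4 M

6.31×10^-4 M


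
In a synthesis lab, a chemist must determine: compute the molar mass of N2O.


M(N2O) = 2×14.01 + 1×16.0
= 28.02 + 16.0
= 44.02 g/mol

44.02 g/mol


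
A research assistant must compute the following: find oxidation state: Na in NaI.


Group 1 metal: +1
Oxidation number: +1

+1


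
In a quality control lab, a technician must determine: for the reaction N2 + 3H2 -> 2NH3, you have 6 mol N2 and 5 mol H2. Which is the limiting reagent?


Mole ratio available / coefficient:
  N2: 6/1 = 6.000
  H2: 5/3 = 1.667
Smaller ratio is limiting.

H2


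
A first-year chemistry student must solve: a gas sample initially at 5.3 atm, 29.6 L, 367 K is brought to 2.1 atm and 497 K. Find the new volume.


P1V1/T1 = P2V2/T2
V2 = P1V1T2/(T1P2)
= 5.3×29.6×497/(367×2.1)
= 101.167 L

101.167 L


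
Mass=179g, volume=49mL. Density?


ρ = mass/volume
= 179/49
= 3.653 g/mL

3.653 g/mL


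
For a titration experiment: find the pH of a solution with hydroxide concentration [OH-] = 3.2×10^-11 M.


pOH = -log10([OH-]) = -log10(3.2×10^-11)
= 11 - log10(3.2) = 10.49
pH = 14 - pOH = 14 - 10.49 = 3.51

3.51


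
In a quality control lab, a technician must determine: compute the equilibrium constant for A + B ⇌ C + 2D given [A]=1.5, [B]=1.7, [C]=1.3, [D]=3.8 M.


Kc = [C][D]^2/([A][B])
= (1.3^1 × 3.8^2)/(1.5^1 × 1.7^1)
= 18.772/2.55
= 7.362

7.362


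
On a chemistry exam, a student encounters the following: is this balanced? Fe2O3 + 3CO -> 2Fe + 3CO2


Equation: Fe2O3 + 3CO -> 2Fe + 3CO2
Check atoms: C: 3=3, Fe: 2=2, O: 6=6
Balanced

Yes, balanced


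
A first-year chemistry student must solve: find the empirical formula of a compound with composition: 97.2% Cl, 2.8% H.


Assume 100 g sample. Moles of each element:
  Cl: 97.2/35.45 = 2.742 mol
  H: 2.8/1.008 = 2.778 mol
Divide by smallest (2.742):
  Cl: 2.742/2.742 = 1.0
  H: 2.778/2.742 = 1.01
Empirical formula: HCl

HCl


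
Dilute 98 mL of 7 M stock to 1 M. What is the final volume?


C1V1 = C2V2
7 × 98 = 1 × V2
V2 = 686/1 = 686.0 mL

686.0 mL


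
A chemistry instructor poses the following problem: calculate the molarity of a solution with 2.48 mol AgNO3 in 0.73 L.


M = n/V = 2.48/0.73 = 3.397 mol/L

3.397 M


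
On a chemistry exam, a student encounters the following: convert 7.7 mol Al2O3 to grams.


M(Al2O3) = 101.96 g/mol
mass = n × M = 7.7 × 101.96 = 785.09 g

785.09 g


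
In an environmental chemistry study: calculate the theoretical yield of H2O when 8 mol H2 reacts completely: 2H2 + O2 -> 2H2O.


Mole ratio H2O:H2 = 2:2
n(H2O) = 8 × 2/2 = 8.000 mol
mass = 8.000 × 18.02 = 144.16 g

144.16 g


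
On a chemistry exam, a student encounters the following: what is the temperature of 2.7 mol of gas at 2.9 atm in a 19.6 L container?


PV = nRT  (R = 0.08206 L·atm/(mol·K))
T = PV/(nR) = 2.9×19.6/(2.7×0.08206)
= 56.84/0.221562
= 256.54 K

256.54 K


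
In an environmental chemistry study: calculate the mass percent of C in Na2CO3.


M(Na2CO3) = 2×22.99 + 1×12.01 + 3×16.0 = 105.99 g/mol
Mass of C = 1 × 12.01 = 12.01 g/mol
% C = 12.01/105.99 × 100 = 11.33%

11.33%


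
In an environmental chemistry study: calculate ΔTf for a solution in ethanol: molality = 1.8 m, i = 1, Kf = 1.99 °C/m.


ΔTf = Kf × m × i
= 1.99 × 1.8 × 1
= 3.582 °C

3.582 °C


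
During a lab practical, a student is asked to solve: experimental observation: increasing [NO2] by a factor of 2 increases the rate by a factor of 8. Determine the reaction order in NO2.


rate ∝ [NO2]^n
2^n = 8 → n = 3
Order in NO2: 3

3


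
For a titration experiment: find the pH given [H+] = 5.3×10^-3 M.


pH = -log10([H+]) = -log10(5.3×10^-3)
= 3 - log10(5.3)
= 3 - 0.72
= 2.28

2.28


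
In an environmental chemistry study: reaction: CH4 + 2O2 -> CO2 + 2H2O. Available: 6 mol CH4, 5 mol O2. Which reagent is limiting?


Mole ratio available / coefficient:
  CH4: 6/1 = 6.000
  O2: 5/2 = 2.500
Smaller ratio is limiting.

O2


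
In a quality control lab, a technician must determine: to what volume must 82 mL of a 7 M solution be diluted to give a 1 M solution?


C1V1 = C2V2
7 × 82 = 1 × V2
V2 = 574/1 = 574.0 mL

574.0 mL


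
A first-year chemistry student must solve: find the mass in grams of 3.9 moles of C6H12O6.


M(C6H12O6) = 180.16 g/mol
mass = n × M = 3.9 × 180.16 = 702.62 g

702.62 g


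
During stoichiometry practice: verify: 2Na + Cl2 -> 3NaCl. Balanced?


Equation: 2Na + Cl2 -> 3NaCl
Check atoms: Cl: 2≠3, Na: 2≠3
Not balanced

No, not balanced


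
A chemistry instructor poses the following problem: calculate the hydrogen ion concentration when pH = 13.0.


[H+] = 10^(-pH) = 10^(-13.0)
= 1.0×10^-13 M

1.0×10^-13 M


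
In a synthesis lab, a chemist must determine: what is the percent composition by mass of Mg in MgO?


M(MgO) = 1×24.31 + 1×16.0 = 40.31 g/mol
Mass of Mg = 1 × 24.31 = 24.31 g/mol
% Mg = 24.31/40.31 × 100 = 60.31%

60.31%


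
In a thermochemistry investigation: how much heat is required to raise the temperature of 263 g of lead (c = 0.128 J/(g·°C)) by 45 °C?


q = mcΔT = 263 × 0.128 × 45
= 1514.88 J

1514.88 J


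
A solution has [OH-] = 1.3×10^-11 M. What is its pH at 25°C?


pOH = -log10([OH-]) = -log10(1.3×10^-11)
= 11 - log10(1.3) = 10.89
pH = 14 - pOH = 14 - 10.89 = 3.11

3.11


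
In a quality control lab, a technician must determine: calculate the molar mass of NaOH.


M(NaOH) = 1×22.99 + 1×16.0 + 1×1.008
= 22.99 + 16.0 + 1.01
= 40.0 g/mol

40.0 g/mol


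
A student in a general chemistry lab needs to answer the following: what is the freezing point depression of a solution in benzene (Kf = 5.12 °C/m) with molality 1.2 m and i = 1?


ΔTf = Kf × m × i
= 5.12 × 1.2 × 1
= 6.144 °C

6.144 °C


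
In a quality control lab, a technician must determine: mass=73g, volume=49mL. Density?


ρ = mass/volume
= 73/49
= 1.49 g/mL

1.49 g/mL


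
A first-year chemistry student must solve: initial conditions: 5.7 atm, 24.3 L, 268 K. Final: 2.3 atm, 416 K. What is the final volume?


P1V1/T1 = P2V2/T2
V2 = P1V1T2/(T1P2)
= 5.7×24.3×416/(268×2.3)
= 93.479 L

93.479 L


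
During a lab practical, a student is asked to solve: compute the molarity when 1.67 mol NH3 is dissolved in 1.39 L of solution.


M = n/V = 1.67/1.39 = 1.201 mol/L

1.201 M


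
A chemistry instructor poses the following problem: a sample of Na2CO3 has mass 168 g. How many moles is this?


M(Na2CO3) = 105.99 g/mol
n = mass/M = 168/105.99 = 1.5851 mol

1.5851 mol


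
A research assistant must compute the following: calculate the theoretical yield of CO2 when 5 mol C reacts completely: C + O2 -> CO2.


Mole ratio CO2:C = 1:1
n(CO2) = 5 × 1/1 = 5.000 mol
mass = 5.000 × 44.01 = 220.05 g

220.05 g


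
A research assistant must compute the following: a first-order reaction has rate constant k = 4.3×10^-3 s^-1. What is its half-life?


t½ = ln2/k = 0.693147/(4.3×10^-3 s^-1)
= 161.2 s

161.2 s


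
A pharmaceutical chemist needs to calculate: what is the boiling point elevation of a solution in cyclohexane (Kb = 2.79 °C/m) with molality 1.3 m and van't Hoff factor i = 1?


ΔTb = Kb × m × i
= 2.79 × 1.3 × 1
= 3.627 °C

3.627 °C


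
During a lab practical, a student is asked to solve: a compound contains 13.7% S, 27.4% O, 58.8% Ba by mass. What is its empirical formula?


Assume 100 g sample. Moles of each element:
  S: 13.7/32.07 = 0.427 mol
  O: 27.4/16.0 = 1.712 mol
  Ba: 58.8/137.33 = 0.428 mol
Divide by smallest (0.427):
  S: 0.427/0.427 = 1.0
  O: 1.712/0.427 = 4.01
  Ba: 0.428/0.427 = 1.0
Empirical formula: BaSO4

BaSO4


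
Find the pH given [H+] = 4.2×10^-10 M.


pH = -log10([H+]) = -log10(4.2×10^-10)
= 10 - log10(4.2)
= 10 - 0.62
= 9.38

9.38


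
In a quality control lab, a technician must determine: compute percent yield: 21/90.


% yield = actual/theoretical × 100
= 21/90 × 100
= 23.33%

23.33%


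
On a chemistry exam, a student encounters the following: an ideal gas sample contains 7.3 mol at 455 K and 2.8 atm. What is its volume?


PV = nRT  (R = 0.08206 L·atm/(mol·K))
V = nRT/P = 7.3×0.08206×455/2.8
= 97.344 L

97.344 L


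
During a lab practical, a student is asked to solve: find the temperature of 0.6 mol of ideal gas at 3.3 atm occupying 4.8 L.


PV = nRT  (R = 0.08206 L·atm/(mol·K))
T = PV/(nR) = 3.3×4.8/(0.6×0.08206)
= 15.84/0.049236
= 321.72 K

321.72 K


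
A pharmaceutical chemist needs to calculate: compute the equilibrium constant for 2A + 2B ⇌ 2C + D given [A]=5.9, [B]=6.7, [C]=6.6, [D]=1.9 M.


Kc = [C]^2[D]/([A]^2[B]^2)
= (6.6^2 × 1.9^1)/(5.9^2 × 6.7^2)
= 82.764/1562.6209
= 0.05296

0.05296


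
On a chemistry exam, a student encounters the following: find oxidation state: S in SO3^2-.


x + 3(-2) = -2, so x = +4
Oxidation number: +4

+4


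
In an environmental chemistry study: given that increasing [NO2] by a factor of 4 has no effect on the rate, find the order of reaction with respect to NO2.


rate ∝ [NO2]^n
rate ∝ [NO2]^0
Order in NO2: 0

0


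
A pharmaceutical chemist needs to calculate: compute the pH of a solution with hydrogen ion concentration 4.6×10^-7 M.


pH = -log10([H+]) = -log10(4.6×10^-7)
= 7 - log10(4.6)
= 7 - 0.66
= 6.34

6.34


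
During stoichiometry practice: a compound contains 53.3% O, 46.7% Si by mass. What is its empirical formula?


Assume 100 g sample. Moles of each element:
  O: 53.3/16.0 = 3.331 mol
  Si: 46.7/28.09 = 1.663 mol
Divide by smallest (1.663):
  O: 3.331/1.663 = 2.0
  Si: 1.663/1.663 = 1.0
Empirical formula: SiO2

SiO2


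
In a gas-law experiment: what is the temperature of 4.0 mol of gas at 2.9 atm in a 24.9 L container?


PV = nRT  (R = 0.08206 L·atm/(mol·K))
T = PV/(nR) = 2.9×24.9/(4.0×0.08206)
= 72.21/0.328240
= 219.99 K

219.99 K


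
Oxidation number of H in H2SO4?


H is +1 with nonmetals
Oxidation number: +1

+1


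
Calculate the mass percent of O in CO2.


M(CO2) = 1×12.01 + 2×16.0 = 44.01 g/mol
Mass of O = 2 × 16.0 = 32.00 g/mol
% O = 32.00/44.01 × 100 = 72.71%

72.71%


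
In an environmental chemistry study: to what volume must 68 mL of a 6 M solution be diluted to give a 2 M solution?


C1V1 = C2V2
6 × 68 = 2 × V2
V2 = 408/2 = 204.0 mL

204.0 mL


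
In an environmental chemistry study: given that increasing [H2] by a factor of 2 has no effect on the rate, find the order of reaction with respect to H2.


rate ∝ [H2]^n
rate ∝ [H2]^0
Order in H2: 0

0


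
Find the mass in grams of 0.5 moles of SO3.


M(SO3) = 80.07 g/mol
mass = n × M = 0.5 × 80.07 = 40.04 g

40.04 g


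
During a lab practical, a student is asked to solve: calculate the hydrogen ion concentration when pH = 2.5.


[H+] = 10^(-pH) = 10^(-2.5)
= 3.16×10^-3 M

3.16×10^-3 M


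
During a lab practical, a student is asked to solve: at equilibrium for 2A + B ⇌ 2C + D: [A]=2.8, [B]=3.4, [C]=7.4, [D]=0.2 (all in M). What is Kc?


Kc = [C]^2[D]/([A]^2[B])
= (7.4^2 × 0.2^1)/(2.8^2 × 3.4^1)
= 10.952/26.656
= 0.4109

0.4109


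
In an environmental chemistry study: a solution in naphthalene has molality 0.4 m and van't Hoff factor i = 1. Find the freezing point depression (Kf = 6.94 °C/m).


ΔTf = Kf × m × i
= 6.94 × 0.4 × 1
= 2.776 °C

2.776 °C


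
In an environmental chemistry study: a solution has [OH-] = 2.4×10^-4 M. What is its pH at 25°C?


pOH = -log10([OH-]) = -log10(2.4×10^-4)
= 4 - log10(2.4) = 3.62
pH = 14 - pOH = 14 - 3.62 = 10.38

10.38


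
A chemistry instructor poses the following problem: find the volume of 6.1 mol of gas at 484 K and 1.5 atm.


PV = nRT  (R = 0.08206 L·atm/(mol·K))
V = nRT/P = 6.1×0.08206×484/1.5
= 161.516 L

161.516 L


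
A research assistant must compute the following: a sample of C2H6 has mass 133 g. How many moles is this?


M(C2H6) = 30.07 g/mol
n = mass/M = 133/30.07 = 4.423 mol

4.423 mol


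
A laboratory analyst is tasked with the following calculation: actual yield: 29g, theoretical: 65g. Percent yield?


% yield = actual/theoretical × 100
= 29/65 × 100
= 44.62%

44.62%


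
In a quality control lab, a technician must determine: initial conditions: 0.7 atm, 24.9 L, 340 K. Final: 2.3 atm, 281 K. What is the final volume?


P1V1/T1 = P2V2/T2
V2 = P1V1T2/(T1P2)
= 0.7×24.9×281/(340×2.3)
= 6.263 L

6.263 L


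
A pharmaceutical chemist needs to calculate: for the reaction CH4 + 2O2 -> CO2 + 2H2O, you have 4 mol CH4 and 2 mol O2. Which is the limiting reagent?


Mole ratio available / coefficient:
  CH4: 4/1 = 4.000
  O2: 2/2 = 1.000
Smaller ratio is limiting.

O2


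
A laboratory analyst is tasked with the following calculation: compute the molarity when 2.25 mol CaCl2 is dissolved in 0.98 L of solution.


M = n/V = 2.25/0.98 = 2.296 mol/L

2.296 M


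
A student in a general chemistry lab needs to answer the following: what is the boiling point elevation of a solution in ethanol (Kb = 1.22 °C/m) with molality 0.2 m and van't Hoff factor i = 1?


ΔTb = Kb × m × i
= 1.22 × 0.2 × 1
= 0.244 °C

0.244 °C


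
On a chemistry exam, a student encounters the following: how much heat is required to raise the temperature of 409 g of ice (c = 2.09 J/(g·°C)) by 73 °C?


q = mcΔT = 409 × 2.09 × 73
= 62401.13 J

62401.13 J


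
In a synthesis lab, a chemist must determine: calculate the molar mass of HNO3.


M(HNO3) = 1×1.008 + 1×14.01 + 3×16.0
= 1.01 + 14.01 + 48.0
= 63.02 g/mol

63.02 g/mol


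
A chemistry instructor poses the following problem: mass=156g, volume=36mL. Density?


ρ = mass/volume
= 156/36
= 4.333 g/mL

4.333 g/mL


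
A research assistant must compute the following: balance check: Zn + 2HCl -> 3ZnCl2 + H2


Equation: Zn + 2HCl -> 3ZnCl2 + H2
Check atoms: Cl: 2≠6, H: 2=2, Zn: 1≠3
Not balanced

No, not balanced


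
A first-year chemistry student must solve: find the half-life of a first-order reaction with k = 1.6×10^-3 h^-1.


t½ = ln2/k = 0.693147/(1.6×10^-3 h^-1)
= 433.2 h

433.2 h


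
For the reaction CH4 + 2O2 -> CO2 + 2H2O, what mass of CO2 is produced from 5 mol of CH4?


Mole ratio CO2:CH4 = 1:1
n(CO2) = 5 × 1/1 = 5.000 mol
mass = 5.000 × 44.01 = 220.05 g

220.05 g


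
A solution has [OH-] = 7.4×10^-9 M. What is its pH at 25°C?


pOH = -log10([OH-]) = -log10(7.4×10^-9)
= 9 - log10(7.4) = 8.13
pH = 14 - pOH = 14 - 8.13 = 5.87

5.87


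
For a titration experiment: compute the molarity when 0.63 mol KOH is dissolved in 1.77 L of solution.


M = n/V = 0.63/1.77 = 0.356 mol/L

0.356 M


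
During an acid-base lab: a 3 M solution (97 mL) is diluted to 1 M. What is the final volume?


C1V1 = C2V2
3 × 97 = 1 × V2
V2 = 291/1 = 291.0 mL

291.0 mL


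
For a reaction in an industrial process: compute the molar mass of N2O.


M(N2O) = 2×14.01 + 1×16.0
= 28.02 + 16.0
= 44.02 g/mol

44.02 g/mol


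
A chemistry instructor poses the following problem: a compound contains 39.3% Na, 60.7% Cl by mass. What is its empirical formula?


Assume 100 g sample. Moles of each element:
  Na: 39.3/22.99 = 1.709 mol
  Cl: 60.7/35.45 = 1.712 mol
Divide by smallest (1.709):
  Na: 1.709/1.709 = 1.0
  Cl: 1.712/1.709 = 1.0
Empirical formula: NaCl

NaCl


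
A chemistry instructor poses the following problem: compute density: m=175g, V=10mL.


ρ = mass/volume
= 175/10
= 17.5 g/mL

17.5 g/mL


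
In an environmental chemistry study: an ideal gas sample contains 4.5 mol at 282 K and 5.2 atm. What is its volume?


PV = nRT  (R = 0.08206 L·atm/(mol·K))
V = nRT/P = 4.5×0.08206×282/5.2
= 20.026 L

20.026 L


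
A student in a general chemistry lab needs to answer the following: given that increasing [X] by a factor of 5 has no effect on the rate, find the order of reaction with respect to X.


rate ∝ [X]^n
rate ∝ [X]^0
Order in X: 0

0


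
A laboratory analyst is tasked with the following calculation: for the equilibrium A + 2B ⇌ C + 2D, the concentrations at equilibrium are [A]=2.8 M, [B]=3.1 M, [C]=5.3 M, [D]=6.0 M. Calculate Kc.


Kc = [C][D]^2/([A][B]^2)
= (5.3^1 × 6.0^2)/(2.8^1 × 3.1^2)
= 190.8/26.908
= 7.091

7.091


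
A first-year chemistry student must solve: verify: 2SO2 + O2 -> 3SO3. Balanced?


Equation: 2SO2 + O2 -> 3SO3
Check atoms: O: 6≠9, S: 2≠3
Not balanced

No, not balanced


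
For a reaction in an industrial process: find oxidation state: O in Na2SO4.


O is usually -2
Oxidation number: -2

-2


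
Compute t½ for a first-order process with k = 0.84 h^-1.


t½ = ln2/k = 0.693147/(0.84 h^-1)
= 0.8252 h

0.8252 h


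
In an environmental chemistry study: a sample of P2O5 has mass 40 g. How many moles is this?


M(P2O5) = 141.94 g/mol
n = mass/M = 40/141.94 = 0.2818 mol

0.2818 mol


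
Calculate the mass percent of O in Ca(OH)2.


M(Ca(OH)2) = 1×40.08 + 2×16.0 + 2×1.008 = 74.096 g/mol
Mass of O = 2 × 16.0 = 32.00 g/mol
% O = 32.00/74.096 × 100 = 43.19%

43.19%


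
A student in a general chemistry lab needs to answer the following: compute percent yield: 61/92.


% yield = actual/theoretical × 100
= 61/92 × 100
= 66.3%

66.3%


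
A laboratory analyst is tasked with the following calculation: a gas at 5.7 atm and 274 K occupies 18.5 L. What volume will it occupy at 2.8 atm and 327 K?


P1V1/T1 = P2V2/T2
V2 = P1V1T2/(T1P2)
= 5.7×18.5×327/(274×2.8)
= 44.945 L

44.945 L


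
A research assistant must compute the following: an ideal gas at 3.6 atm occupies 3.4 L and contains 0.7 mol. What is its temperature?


PV = nRT  (R = 0.08206 L·atm/(mol·K))
T = PV/(nR) = 3.6×3.4/(0.7×0.08206)
= 12.24/0.057442
= 213.08 K

213.08 K


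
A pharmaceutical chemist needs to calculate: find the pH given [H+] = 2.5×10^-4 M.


pH = -log10([H+]) = -log10(2.5×10^-4)
= 4 - log10(2.5)
= 4 - 0.4
= 3.6

3.6


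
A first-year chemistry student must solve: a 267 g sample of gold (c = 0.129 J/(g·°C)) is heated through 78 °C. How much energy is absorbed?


q = mcΔT = 267 × 0.129 × 78
= 2686.55 J

2686.55 J


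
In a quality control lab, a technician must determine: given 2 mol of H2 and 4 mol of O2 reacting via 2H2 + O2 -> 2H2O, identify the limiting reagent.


Mole ratio available / coefficient:
  H2: 2/2 = 1.000
  O2: 4/1 = 4.000
Smaller ratio is limiting.

H2


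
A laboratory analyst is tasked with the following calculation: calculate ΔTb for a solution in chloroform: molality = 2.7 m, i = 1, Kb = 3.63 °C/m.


ΔTb = Kb × m × i
= 3.63 × 2.7 × 1
= 9.801 °C

9.801 °C


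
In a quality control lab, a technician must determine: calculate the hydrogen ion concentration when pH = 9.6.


[H+] = 10^(-pH) = 10^(-9.6)
= 2.51×10^-10 M

2.51×10^-10 M


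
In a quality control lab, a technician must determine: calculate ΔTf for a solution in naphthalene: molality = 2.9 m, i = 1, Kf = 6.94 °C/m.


ΔTf = Kf × m × i
= 6.94 × 2.9 × 1
= 20.126 °C

20.126 °C


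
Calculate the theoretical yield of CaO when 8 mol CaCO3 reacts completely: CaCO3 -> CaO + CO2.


Mole ratio CaO:CaCO3 = 1:1
n(CaO) = 8 × 1/1 = 8.000 mol
mass = 8.000 × 56.08 = 448.64 g

448.64 g


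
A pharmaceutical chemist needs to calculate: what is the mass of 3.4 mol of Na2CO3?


M(Na2CO3) = 105.99 g/mol
mass = n × M = 3.4 × 105.99 = 360.37 g

360.37 g


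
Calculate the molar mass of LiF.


M(LiF) = 1×6.94 + 1×19.0
= 6.94 + 19.0
= 25.94 g/mol

25.94 g/mol


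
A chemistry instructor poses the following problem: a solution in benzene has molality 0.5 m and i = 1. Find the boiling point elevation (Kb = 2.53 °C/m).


ΔTb = Kb × m × i
= 2.53 × 0.5 × 1
= 1.265 °C

1.265 °C


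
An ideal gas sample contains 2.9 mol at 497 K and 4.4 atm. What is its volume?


PV = nRT  (R = 0.08206 L·atm/(mol·K))
V = nRT/P = 2.9×0.08206×497/4.4
= 26.88 L

26.88 L


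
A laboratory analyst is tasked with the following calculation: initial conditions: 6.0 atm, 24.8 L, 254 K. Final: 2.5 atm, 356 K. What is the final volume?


P1V1/T1 = P2V2/T2
V2 = P1V1T2/(T1P2)
= 6.0×24.8×356/(254×2.5)
= 83.422 L

83.422 L


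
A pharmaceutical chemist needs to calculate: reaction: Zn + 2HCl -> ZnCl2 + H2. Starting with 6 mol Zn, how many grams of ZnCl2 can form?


Mole ratio ZnCl2:Zn = 1:1
n(ZnCl2) = 6 × 1/1 = 6.000 mol
mass = 6.000 × 136.28 = 817.68 g

817.68 g


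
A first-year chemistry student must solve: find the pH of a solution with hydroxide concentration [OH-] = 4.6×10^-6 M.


pOH = -log10([OH-]) = -log10(4.6×10^-6)
= 6 - log10(4.6) = 5.34
pH = 14 - pOH = 14 - 5.34 = 8.66

8.66


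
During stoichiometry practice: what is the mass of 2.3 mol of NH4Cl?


M(NH4Cl) = 53.49 g/mol
mass = n × M = 2.3 × 53.49 = 123.03 g

123.03 g


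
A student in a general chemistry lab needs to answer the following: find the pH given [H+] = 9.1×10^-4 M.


pH = -log10([H+]) = -log10(9.1×10^-4)
= 4 - log10(9.1)
= 4 - 0.96
= 3.04

3.04


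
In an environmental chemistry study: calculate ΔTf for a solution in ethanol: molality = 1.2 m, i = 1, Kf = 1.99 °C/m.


ΔTf = Kf × m × i
= 1.99 × 1.2 × 1
= 2.388 °C

2.388 °C


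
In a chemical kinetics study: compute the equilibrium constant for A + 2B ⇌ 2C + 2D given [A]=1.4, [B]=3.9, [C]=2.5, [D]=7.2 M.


Kc = [C]^2[D]^2/([A][B]^2)
= (2.5^2 × 7.2^2)/(1.4^1 × 3.9^2)
= 324/21.294
= 15.22

15.22


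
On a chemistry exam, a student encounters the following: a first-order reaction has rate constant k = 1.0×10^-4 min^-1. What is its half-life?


t½ = ln2/k = 0.693147/(1.0×10^-4 min^-1)
= 6931 min

6931 min


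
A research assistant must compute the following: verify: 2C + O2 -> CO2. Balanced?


Equation: 2C + O2 -> CO2
Check atoms: C: 2≠1, O: 2=2
Not balanced

No, not balanced


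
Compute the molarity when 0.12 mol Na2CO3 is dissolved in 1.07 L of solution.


M = n/V = 0.12/1.07 = 0.112 mol/L

0.112 M


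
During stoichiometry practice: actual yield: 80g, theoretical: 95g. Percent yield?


% yield = actual/theoretical × 100
= 80/95 × 100
= 84.21%

84.21%


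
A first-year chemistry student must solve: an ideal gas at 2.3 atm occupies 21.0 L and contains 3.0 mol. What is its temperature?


PV = nRT  (R = 0.08206 L·atm/(mol·K))
T = PV/(nR) = 2.3×21.0/(3.0×0.08206)
= 48.30/0.246180
= 196.20 K

196.20 K


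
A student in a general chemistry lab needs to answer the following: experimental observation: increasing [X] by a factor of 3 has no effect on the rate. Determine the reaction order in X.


rate ∝ [X]^n
rate ∝ [X]^0
Order in X: 0

0


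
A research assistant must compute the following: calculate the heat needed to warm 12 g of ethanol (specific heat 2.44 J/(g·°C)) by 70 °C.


q = mcΔT = 12 × 2.44 × 70
= 2049.60 J

2049.60 J


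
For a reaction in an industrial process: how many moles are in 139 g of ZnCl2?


M(ZnCl2) = 136.28 g/mol
n = mass/M = 139/136.28 = 1.02 mol

1.02 mol


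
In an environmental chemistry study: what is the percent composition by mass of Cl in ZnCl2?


M(ZnCl2) = 1×65.38 + 2×35.45 = 136.28 g/mol
Mass of Cl = 2 × 35.45 = 70.90 g/mol
% Cl = 70.90/136.28 × 100 = 52.03%

52.03%


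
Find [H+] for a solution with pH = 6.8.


[H+] = 10^(-pH) = 10^(-6.8)
= 1.58×10^-7 M

1.58×10^-7 M


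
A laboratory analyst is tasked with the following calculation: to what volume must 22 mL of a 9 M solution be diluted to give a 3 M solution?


C1V1 = C2V2
9 × 22 = 3 × V2
V2 = 198/3 = 66.0 mL

66.0 mL


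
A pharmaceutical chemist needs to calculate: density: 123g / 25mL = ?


ρ = mass/volume
= 123/25
= 4.92 g/mL

4.92 g/mL


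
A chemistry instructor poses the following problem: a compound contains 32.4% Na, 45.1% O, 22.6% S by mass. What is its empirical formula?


Assume 100 g sample. Moles of each element:
  Na: 32.4/22.99 = 1.409 mol
  O: 45.1/16.0 = 2.819 mol
  S: 22.6/32.07 = 0.705 mol
Divide by smallest (0.705):
  Na: 1.409/0.705 = 2.0
  O: 2.819/0.705 = 4.0
  S: 0.705/0.705 = 1.0
Empirical formula: Na2SO4

Na2SO4


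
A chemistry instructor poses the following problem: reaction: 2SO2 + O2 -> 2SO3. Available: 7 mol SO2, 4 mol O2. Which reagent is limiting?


Mole ratio available / coefficient:
  SO2: 7/2 = 3.500
  O2: 4/1 = 4.000
Smaller ratio is limiting.

SO2


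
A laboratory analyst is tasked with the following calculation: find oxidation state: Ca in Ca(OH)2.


Group 2 metal: +2
Oxidation number: +2

+2


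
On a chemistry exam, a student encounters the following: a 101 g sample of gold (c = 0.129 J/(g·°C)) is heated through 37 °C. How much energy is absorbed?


q = mcΔT = 101 × 0.129 × 37
= 482.07 J

482.07 J


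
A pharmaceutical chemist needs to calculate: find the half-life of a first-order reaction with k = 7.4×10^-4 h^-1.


t½ = ln2/k = 0.693147/(7.4×10^-4 h^-1)
= 936.7 h

936.7 h


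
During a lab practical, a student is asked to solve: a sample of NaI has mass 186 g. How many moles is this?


M(NaI) = 149.89 g/mol
n = mass/M = 186/149.89 = 1.2409 mol

1.2409 mol


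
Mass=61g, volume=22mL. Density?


ρ = mass/volume
= 61/22
= 2.773 g/mL

2.773 g/mL


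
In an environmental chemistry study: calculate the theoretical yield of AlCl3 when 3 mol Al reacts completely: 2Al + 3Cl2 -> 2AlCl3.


Mole ratio AlCl3:Al = 2:2
n(AlCl3) = 3 × 2/2 = 3.000 mol
mass = 3.000 × 133.33 = 399.99 g

399.99 g


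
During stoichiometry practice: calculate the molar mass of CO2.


M(CO2) = 1×12.01 + 2×16.0
= 12.01 + 32.0
= 44.01 g/mol

44.01 g/mol


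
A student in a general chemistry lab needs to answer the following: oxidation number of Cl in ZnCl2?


halide: -1
Oxidation number: -1

-1


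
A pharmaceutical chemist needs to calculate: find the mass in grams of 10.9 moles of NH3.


M(NH3) = 17.03 g/mol
mass = n × M = 10.9 × 17.03 = 185.63 g

185.63 g


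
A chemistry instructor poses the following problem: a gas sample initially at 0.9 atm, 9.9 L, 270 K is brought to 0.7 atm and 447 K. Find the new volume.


P1V1/T1 = P2V2/T2
V2 = P1V1T2/(T1P2)
= 0.9×9.9×447/(270×0.7)
= 21.073 L

21.073 L


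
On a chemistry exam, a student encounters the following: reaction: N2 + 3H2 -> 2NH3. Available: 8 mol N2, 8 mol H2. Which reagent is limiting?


Mole ratio available / coefficient:
  N2: 8/1 = 8.000
  H2: 8/3 = 2.667
Smaller ratio is limiting.

H2


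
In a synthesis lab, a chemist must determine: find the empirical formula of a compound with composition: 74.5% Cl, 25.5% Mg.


Assume 100 g sample. Moles of each element:
  Cl: 74.5/35.45 = 2.102 mol
  Mg: 25.5/24.31 = 1.049 mol
Divide by smallest (1.049):
  Cl: 2.102/1.049 = 2.0
  Mg: 1.049/1.049 = 1.0
Empirical formula: MgCl2

MgCl2


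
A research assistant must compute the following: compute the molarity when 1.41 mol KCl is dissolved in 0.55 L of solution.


M = n/V = 1.41/0.55 = 2.564 mol/L

2.564 M


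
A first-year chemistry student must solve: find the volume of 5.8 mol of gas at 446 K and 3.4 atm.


PV = nRT  (R = 0.08206 L·atm/(mol·K))
V = nRT/P = 5.8×0.08206×446/3.4
= 62.433 L

62.433 L


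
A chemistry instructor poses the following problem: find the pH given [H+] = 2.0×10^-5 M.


pH = -log10([H+]) = -log10(2.0×10^-5)
= 5 - log10(2.0)
= 5 - 0.3
= 4.7

4.7


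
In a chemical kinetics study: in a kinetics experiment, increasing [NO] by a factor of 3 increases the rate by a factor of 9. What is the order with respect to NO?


rate ∝ [NO]^n
3^n = 9 → n = 2
Order in NO: 2

2


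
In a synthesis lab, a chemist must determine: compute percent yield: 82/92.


% yield = actual/theoretical × 100
= 82/92 × 100
= 89.13%

89.13%


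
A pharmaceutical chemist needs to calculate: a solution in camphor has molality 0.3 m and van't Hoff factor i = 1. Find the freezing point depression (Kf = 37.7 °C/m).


ΔTf = Kf × m × i
= 37.7 × 0.3 × 1
= 11.31 °C

11.31 °C


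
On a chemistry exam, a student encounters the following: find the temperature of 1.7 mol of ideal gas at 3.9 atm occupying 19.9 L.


PV = nRT  (R = 0.08206 L·atm/(mol·K))
T = PV/(nR) = 3.9×19.9/(1.7×0.08206)
= 77.61/0.139502
= 556.34 K

556.34 K


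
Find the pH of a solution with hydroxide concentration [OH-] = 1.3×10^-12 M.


pOH = -log10([OH-]) = -log10(1.3×10^-12)
= 12 - log10(1.3) = 11.89
pH = 14 - pOH = 14 - 11.89 = 2.11

2.11


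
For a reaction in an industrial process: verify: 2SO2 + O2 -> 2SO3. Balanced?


Equation: 2SO2 + O2 -> 2SO3
Check atoms: O: 6=6, S: 2=2
Balanced

Yes, balanced


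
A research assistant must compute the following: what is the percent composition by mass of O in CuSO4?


M(CuSO4) = 1×63.55 + 1×32.07 + 4×16.0 = 159.62 g/mol
Mass of O = 4 × 16.0 = 64.00 g/mol
% O = 64.00/159.62 × 100 = 40.10%

40.10%


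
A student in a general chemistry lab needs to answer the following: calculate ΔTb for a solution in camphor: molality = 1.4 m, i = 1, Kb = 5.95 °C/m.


ΔTb = Kb × m × i
= 5.95 × 1.4 × 1
= 8.33 °C

8.33 °C


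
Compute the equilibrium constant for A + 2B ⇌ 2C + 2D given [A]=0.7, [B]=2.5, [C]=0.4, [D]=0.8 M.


Kc = [C]^2[D]^2/([A][B]^2)
= (0.4^2 × 0.8^2)/(0.7^1 × 2.5^2)
= 0.1024/4.375
= 0.02341

0.02341
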